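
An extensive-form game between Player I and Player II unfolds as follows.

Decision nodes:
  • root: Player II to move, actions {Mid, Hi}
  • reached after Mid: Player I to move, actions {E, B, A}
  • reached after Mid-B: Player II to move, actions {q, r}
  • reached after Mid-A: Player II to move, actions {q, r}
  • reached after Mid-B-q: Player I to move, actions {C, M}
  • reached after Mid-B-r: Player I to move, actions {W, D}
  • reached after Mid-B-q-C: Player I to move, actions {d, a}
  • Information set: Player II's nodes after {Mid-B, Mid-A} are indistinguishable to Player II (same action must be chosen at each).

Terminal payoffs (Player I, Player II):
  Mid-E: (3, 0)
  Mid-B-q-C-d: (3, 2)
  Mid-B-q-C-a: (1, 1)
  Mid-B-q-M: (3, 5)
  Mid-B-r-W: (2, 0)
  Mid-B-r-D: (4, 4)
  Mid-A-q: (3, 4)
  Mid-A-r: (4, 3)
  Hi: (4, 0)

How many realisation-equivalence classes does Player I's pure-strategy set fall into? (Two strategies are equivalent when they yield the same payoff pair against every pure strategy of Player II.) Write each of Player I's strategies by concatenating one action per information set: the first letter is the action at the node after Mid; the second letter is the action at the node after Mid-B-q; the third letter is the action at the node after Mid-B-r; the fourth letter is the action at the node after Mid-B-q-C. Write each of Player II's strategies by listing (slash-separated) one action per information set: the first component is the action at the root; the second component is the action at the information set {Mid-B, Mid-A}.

8

Player I has 24 pure strategies: ECWd, ECWa, ECDd, ECDa, EMWd, EMWa, EMDd, EMDa, BCWd, BCWa, BCDd, BCDa, BMWd, BMWa, BMDd, BMDa, ACWd, ACWa, ACDd, ACDa, AMWd, AMWa, AMDd, AMDa. Columns: Mid/q, Mid/r, Hi/q, Hi/r.
{ECWd, ECWa, ECDd, ECDa, EMWd, EMWa, EMDd, EMDa} → row (3,0) (3,0) (4,0) (4,0)
{BCWd} → row (3,2) (2,0) (4,0) (4,0)
{BCWa} → row (1,1) (2,0) (4,0) (4,0)
{BCDd} → row (3,2) (4,4) (4,0) (4,0)
{BCDa} → row (1,1) (4,4) (4,0) (4,0)
{BMWd, BMWa} → row (3,5) (2,0) (4,0) (4,0)
{BMDd, BMDa} → row (3,5) (4,4) (4,0) (4,0)
{ACWd, ACWa, ACDd, ACDa, AMWd, AMWa, AMDd, AMDa} → row (3,4) (4,3) (4,0) (4,0)
That's 8 distinct rows out of 24 strategies.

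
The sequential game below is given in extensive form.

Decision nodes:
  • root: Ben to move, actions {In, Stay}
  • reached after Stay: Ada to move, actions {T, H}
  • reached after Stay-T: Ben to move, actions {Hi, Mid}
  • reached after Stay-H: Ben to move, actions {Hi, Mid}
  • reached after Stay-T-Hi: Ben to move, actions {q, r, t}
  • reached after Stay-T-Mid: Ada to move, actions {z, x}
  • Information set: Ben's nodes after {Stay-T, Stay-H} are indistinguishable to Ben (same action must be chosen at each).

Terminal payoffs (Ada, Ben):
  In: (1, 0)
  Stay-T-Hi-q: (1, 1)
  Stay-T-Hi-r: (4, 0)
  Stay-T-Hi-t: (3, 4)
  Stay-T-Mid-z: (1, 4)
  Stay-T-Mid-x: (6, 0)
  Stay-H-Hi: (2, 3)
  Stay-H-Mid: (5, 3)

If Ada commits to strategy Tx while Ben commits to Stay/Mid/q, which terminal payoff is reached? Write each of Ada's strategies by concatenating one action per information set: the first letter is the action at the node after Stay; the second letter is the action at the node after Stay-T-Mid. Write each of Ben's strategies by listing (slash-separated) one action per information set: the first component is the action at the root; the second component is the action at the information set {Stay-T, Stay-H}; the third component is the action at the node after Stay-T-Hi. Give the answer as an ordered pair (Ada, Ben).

Trace the play path from the root:
  Ben plays Stay
  Ada plays T at [Stay]
  Ben plays Mid at [Stay-T]
  Ada plays x at [Stay-T-Mid]
→ terminal payoff (6, 0).
(Ben's choice at the node after Stay-T-Hi is never reached on this path, so it doesn't affect the outcome.)

(6, 0)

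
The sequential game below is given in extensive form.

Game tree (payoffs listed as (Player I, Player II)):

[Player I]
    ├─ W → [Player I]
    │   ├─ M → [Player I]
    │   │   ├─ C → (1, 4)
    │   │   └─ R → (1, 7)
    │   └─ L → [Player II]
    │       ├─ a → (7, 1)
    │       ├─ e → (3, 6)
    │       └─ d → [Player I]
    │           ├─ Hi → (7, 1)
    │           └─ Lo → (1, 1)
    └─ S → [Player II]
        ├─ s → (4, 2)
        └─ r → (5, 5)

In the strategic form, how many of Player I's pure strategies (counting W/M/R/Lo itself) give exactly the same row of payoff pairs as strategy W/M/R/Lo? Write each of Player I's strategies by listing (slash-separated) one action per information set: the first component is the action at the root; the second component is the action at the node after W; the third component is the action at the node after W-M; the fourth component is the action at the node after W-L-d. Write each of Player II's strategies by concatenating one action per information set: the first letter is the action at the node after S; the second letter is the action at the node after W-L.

Row for W/M/R/Lo (columns sa, se, sd, ra, re, rd): (1,7) (1,7) (1,7) (1,7) (1,7) (1,7).
Under W/M/R/Lo, Player I's choice at the node after W-L-d can never be reached regardless of what Player II does, so varying those choices leaves every outcome unchanged.
Holding the reachable choices fixed and varying the unreachable one freely already gives 2 equivalent strategies.
No other strategy reproduces this row, so those 2 are the full class: W/M/R/Hi, W/M/R/Lo.

2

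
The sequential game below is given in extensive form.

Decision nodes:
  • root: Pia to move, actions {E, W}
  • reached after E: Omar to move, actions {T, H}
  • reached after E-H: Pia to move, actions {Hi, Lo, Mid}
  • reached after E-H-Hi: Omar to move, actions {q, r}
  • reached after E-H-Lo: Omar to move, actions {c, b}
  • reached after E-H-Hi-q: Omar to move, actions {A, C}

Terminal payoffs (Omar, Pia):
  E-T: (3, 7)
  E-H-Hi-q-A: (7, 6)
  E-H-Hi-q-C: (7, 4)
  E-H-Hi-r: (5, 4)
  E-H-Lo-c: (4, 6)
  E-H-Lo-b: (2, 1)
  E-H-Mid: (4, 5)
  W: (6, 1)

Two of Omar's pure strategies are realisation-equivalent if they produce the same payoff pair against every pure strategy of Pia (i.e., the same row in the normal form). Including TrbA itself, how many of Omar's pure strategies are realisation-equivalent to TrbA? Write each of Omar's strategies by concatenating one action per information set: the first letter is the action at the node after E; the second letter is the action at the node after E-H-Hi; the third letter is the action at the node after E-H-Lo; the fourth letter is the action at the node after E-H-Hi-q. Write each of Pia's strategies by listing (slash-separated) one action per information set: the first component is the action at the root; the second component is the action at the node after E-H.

8

Row for TrbA (columns E/Hi, E/Lo, E/Mid, W/Hi, W/Lo, W/Mid): (3,7) (3,7) (3,7) (6,1) (6,1) (6,1).
Under TrbA, Omar's choice at the node after E-H-Hi and at the node after E-H-Lo and at the node after E-H-Hi-q can never be reached regardless of what Pia does, so varying those choices leaves every outcome unchanged.
Holding the reachable choices fixed and varying the unreachable ones freely already gives 2 × 2 × 2 = 8 equivalent strategies.
No other strategy reproduces this row, so those 8 are the full class: TqcA, TqcC, TqbA, TqbC, TrcA, TrcC, TrbA, TrbC.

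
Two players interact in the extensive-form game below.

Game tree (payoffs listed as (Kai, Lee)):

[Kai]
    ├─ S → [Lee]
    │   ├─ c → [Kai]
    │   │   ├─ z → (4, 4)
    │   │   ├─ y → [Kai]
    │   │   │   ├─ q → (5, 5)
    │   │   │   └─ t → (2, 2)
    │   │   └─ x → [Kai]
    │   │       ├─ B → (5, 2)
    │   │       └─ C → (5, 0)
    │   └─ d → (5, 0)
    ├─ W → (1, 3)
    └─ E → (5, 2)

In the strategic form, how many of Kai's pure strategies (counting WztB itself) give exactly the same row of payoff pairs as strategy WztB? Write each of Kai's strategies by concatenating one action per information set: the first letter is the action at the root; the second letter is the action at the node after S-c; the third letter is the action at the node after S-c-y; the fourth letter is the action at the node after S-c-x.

Row for WztB (columns c, d): (1,3) (1,3).
Under WztB, Kai's choice at the node after S-c and at the node after S-c-y and at the node after S-c-x can never be reached regardless of what Lee does, so varying those choices leaves every outcome unchanged.
Holding the reachable choices fixed and varying the unreachable ones freely already gives 3 × 2 × 2 = 12 equivalent strategies.
No other strategy reproduces this row, so those 12 are the full class: WzqB, WzqC, WztB, WztC, WyqB, WyqC, WytB, WytC, WxqB, WxqC, WxtB, WxtC.

12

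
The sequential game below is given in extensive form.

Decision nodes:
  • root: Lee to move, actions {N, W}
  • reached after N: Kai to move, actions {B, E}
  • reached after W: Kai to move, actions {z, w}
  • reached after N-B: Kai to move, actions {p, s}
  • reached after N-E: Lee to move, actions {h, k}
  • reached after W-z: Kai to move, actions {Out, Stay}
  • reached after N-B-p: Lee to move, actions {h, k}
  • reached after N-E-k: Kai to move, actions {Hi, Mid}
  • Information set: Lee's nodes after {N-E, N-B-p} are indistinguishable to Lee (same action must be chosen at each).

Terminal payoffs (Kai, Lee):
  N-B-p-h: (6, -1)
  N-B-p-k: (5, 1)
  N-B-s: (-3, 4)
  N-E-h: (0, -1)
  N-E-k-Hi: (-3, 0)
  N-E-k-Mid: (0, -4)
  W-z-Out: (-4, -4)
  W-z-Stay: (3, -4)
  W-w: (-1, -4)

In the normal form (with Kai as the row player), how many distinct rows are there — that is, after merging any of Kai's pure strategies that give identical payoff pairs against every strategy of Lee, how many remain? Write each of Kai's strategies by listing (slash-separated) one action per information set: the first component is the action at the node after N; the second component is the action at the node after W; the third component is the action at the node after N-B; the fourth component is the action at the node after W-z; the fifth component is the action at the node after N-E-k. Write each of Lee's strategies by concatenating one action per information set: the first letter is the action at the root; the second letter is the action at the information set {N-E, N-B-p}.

12

Kai has 32 pure strategies: B/z/p/Out/Hi, B/z/p/Out/Mid, B/z/p/Stay/Hi, B/z/p/Stay/Mid, B/z/s/Out/Hi, B/z/s/Out/Mid, B/z/s/Stay/Hi, B/z/s/Stay/Mid, B/w/p/Out/Hi, B/w/p/Out/Mid, B/w/p/Stay/Hi, B/w/p/Stay/Mid, B/w/s/Out/Hi, B/w/s/Out/Mid, B/w/s/Stay/Hi, B/w/s/Stay/Mid, E/z/p/Out/Hi, E/z/p/Out/Mid, E/z/p/Stay/Hi, E/z/p/Stay/Mid, E/z/s/Out/Hi, E/z/s/Out/Mid, E/z/s/Stay/Hi, E/z/s/Stay/Mid, E/w/p/Out/Hi, E/w/p/Out/Mid, E/w/p/Stay/Hi, E/w/p/Stay/Mid, E/w/s/Out/Hi, E/w/s/Out/Mid, E/w/s/Stay/Hi, E/w/s/Stay/Mid. Columns: Nh, Nk, Wh, Wk.
{B/z/p/Out/Hi, B/z/p/Out/Mid} → row (6,-1) (5,1) (-4,-4) (-4,-4)
{B/z/p/Stay/Hi, B/z/p/Stay/Mid} → row (6,-1) (5,1) (3,-4) (3,-4)
{B/z/s/Out/Hi, B/z/s/Out/Mid} → row (-3,4) (-3,4) (-4,-4) (-4,-4)
{B/z/s/Stay/Hi, B/z/s/Stay/Mid} → row (-3,4) (-3,4) (3,-4) (3,-4)
{B/w/p/Out/Hi, B/w/p/Out/Mid, B/w/p/Stay/Hi, B/w/p/Stay/Mid} → row (6,-1) (5,1) (-1,-4) (-1,-4)
{B/w/s/Out/Hi, B/w/s/Out/Mid, B/w/s/Stay/Hi, B/w/s/Stay/Mid} → row (-3,4) (-3,4) (-1,-4) (-1,-4)
{E/z/p/Out/Hi, E/z/s/Out/Hi} → row (0,-1) (-3,0) (-4,-4) (-4,-4)
{E/z/p/Out/Mid, E/z/s/Out/Mid} → row (0,-1) (0,-4) (-4,-4) (-4,-4)
{E/z/p/Stay/Hi, E/z/s/Stay/Hi} → row (0,-1) (-3,0) (3,-4) (3,-4)
{E/z/p/Stay/Mid, E/z/s/Stay/Mid} → row (0,-1) (0,-4) (3,-4) (3,-4)
{E/w/p/Out/Hi, E/w/p/Stay/Hi, E/w/s/Out/Hi, E/w/s/Stay/Hi} → row (0,-1) (-3,0) (-1,-4) (-1,-4)
{E/w/p/Out/Mid, E/w/p/Stay/Mid, E/w/s/Out/Mid, E/w/s/Stay/Mid} → row (0,-1) (0,-4) (-1,-4) (-1,-4)
That's 12 distinct rows out of 32 strategies.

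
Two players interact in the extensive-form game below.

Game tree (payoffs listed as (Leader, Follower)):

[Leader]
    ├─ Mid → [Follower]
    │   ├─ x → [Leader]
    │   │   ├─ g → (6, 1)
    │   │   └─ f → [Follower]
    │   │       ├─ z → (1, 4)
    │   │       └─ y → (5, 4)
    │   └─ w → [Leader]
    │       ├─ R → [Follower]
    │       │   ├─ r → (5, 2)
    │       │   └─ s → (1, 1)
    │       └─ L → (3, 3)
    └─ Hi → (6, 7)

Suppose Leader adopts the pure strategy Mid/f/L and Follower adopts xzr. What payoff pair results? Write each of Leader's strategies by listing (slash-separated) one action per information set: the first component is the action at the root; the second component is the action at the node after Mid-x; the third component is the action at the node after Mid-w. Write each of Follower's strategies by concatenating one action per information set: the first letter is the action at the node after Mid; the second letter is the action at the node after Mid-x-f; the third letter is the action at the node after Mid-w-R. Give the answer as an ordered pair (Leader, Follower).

(1, 4)

Trace the play path from the root:
  Leader plays Mid
  Follower plays x at [Mid]
  Leader plays f at [Mid-x]
  Follower plays z at [Mid-x-f]
→ terminal payoff (1, 4).
(Leader's choice at the node after Mid-w is never reached on this path, so it doesn't affect the outcome.)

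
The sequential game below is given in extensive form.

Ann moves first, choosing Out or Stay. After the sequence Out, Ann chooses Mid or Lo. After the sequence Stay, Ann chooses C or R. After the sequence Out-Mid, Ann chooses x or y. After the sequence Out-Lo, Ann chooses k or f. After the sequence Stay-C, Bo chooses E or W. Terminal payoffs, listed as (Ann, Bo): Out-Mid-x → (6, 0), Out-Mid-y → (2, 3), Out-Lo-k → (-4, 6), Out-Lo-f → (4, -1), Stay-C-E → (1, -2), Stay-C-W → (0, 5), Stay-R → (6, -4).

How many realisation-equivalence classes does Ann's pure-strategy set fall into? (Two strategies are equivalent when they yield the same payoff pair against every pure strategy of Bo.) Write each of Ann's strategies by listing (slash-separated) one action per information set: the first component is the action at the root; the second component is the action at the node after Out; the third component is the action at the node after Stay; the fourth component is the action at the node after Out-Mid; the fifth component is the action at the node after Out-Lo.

6

Ann has 32 pure strategies: Out/Mid/C/x/k, Out/Mid/C/x/f, Out/Mid/C/y/k, Out/Mid/C/y/f, Out/Mid/R/x/k, Out/Mid/R/x/f, Out/Mid/R/y/k, Out/Mid/R/y/f, Out/Lo/C/x/k, Out/Lo/C/x/f, Out/Lo/C/y/k, Out/Lo/C/y/f, Out/Lo/R/x/k, Out/Lo/R/x/f, Out/Lo/R/y/k, Out/Lo/R/y/f, Stay/Mid/C/x/k, Stay/Mid/C/x/f, Stay/Mid/C/y/k, Stay/Mid/C/y/f, Stay/Mid/R/x/k, Stay/Mid/R/x/f, Stay/Mid/R/y/k, Stay/Mid/R/y/f, Stay/Lo/C/x/k, Stay/Lo/C/x/f, Stay/Lo/C/y/k, Stay/Lo/C/y/f, Stay/Lo/R/x/k, Stay/Lo/R/x/f, Stay/Lo/R/y/k, Stay/Lo/R/y/f. Columns: E, W.
{Out/Mid/C/x/k, Out/Mid/C/x/f, Out/Mid/R/x/k, Out/Mid/R/x/f} → row (6,0) (6,0)
{Out/Mid/C/y/k, Out/Mid/C/y/f, Out/Mid/R/y/k, Out/Mid/R/y/f} → row (2,3) (2,3)
{Out/Lo/C/x/k, Out/Lo/C/y/k, Out/Lo/R/x/k, Out/Lo/R/y/k} → row (-4,6) (-4,6)
{Out/Lo/C/x/f, Out/Lo/C/y/f, Out/Lo/R/x/f, Out/Lo/R/y/f} → row (4,-1) (4,-1)
{Stay/Mid/C/x/k, Stay/Mid/C/x/f, Stay/Mid/C/y/k, Stay/Mid/C/y/f, Stay/Lo/C/x/k, Stay/Lo/C/x/f, Stay/Lo/C/y/k, Stay/Lo/C/y/f} → row (1,-2) (0,5)
{Stay/Mid/R/x/k, Stay/Mid/R/x/f, Stay/Mid/R/y/k, Stay/Mid/R/y/f, Stay/Lo/R/x/k, Stay/Lo/R/x/f, Stay/Lo/R/y/k, Stay/Lo/R/y/f} → row (6,-4) (6,-4)
That's 6 distinct rows out of 32 strategies.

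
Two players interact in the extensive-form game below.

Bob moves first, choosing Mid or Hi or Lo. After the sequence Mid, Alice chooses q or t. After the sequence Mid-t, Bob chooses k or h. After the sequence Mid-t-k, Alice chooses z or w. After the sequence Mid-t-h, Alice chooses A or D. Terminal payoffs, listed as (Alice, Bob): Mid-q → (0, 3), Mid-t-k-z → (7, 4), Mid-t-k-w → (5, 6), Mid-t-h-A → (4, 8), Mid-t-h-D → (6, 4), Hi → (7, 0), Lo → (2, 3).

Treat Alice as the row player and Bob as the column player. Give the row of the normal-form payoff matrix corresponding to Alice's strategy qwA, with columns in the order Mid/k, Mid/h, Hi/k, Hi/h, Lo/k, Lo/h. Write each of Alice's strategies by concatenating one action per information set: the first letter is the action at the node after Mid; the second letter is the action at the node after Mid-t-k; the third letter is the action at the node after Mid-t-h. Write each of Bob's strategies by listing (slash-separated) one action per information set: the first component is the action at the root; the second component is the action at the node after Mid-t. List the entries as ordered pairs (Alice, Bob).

(0,3) (0,3) (7,0) (7,0) (2,3) (2,3)

vs Mid/k: Bob plays Mid → Alice plays q at [Mid] → (0, 3)
vs Mid/h: Bob plays Mid → Alice plays q at [Mid] → (0, 3)
vs Hi/k: Bob plays Hi → (7, 0)
vs Hi/h: Bob plays Hi → (7, 0)
vs Lo/k: Bob plays Lo → (2, 3)
vs Lo/h: Bob plays Lo → (2, 3)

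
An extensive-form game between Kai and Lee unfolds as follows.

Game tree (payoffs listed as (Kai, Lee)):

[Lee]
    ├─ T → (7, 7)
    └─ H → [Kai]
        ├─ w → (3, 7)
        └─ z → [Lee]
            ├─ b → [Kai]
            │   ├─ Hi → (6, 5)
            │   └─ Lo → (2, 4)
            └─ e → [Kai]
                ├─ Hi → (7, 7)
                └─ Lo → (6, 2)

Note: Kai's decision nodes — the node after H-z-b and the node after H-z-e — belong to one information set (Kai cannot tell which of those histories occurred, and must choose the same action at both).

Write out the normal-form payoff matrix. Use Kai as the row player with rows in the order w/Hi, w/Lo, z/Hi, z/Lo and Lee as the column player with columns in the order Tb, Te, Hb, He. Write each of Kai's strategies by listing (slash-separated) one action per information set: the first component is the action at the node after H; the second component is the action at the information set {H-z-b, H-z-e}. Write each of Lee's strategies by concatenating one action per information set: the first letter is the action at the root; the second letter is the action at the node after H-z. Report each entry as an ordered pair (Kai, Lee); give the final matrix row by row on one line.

           Tb       Te       Hb       He
w/Hi    (7,7)    (7,7)    (3,7)    (3,7)
w/Lo    (7,7)    (7,7)    (3,7)    (3,7)
z/Hi    (7,7)    (7,7)    (6,5)    (7,7)
z/Lo    (7,7)    (7,7)    (2,4)    (6,2)

w/Hi: (7,7) (7,7) (3,7) (3,7) | w/Lo: (7,7) (7,7) (3,7) (3,7) | z/Hi: (7,7) (7,7) (6,5) (7,7) | z/Lo: (7,7) (7,7) (2,4) (6,2)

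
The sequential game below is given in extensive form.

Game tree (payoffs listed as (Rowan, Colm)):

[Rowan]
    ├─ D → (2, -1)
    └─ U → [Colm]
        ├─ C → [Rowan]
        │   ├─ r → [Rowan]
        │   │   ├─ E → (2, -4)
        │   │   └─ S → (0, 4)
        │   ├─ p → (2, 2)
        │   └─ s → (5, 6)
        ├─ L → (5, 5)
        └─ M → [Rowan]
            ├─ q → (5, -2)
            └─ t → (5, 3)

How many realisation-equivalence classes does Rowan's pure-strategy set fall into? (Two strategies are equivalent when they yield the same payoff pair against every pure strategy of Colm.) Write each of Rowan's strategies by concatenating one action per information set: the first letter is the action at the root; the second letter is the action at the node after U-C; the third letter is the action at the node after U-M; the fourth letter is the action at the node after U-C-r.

9

Rowan has 24 pure strategies: DrqE, DrqS, DrtE, DrtS, DpqE, DpqS, DptE, DptS, DsqE, DsqS, DstE, DstS, UrqE, UrqS, UrtE, UrtS, UpqE, UpqS, UptE, UptS, UsqE, UsqS, UstE, UstS. Columns: C, L, M.
{DrqE, DrqS, DrtE, DrtS, DpqE, DpqS, DptE, DptS, DsqE, DsqS, DstE, DstS} → row (2,-1) (2,-1) (2,-1)
{UrqE} → row (2,-4) (5,5) (5,-2)
{UrqS} → row (0,4) (5,5) (5,-2)
{UrtE} → row (2,-4) (5,5) (5,3)
{UrtS} → row (0,4) (5,5) (5,3)
{UpqE, UpqS} → row (2,2) (5,5) (5,-2)
{UptE, UptS} → row (2,2) (5,5) (5,3)
{UsqE, UsqS} → row (5,6) (5,5) (5,-2)
{UstE, UstS} → row (5,6) (5,5) (5,3)
That's 9 distinct rows out of 24 strategies.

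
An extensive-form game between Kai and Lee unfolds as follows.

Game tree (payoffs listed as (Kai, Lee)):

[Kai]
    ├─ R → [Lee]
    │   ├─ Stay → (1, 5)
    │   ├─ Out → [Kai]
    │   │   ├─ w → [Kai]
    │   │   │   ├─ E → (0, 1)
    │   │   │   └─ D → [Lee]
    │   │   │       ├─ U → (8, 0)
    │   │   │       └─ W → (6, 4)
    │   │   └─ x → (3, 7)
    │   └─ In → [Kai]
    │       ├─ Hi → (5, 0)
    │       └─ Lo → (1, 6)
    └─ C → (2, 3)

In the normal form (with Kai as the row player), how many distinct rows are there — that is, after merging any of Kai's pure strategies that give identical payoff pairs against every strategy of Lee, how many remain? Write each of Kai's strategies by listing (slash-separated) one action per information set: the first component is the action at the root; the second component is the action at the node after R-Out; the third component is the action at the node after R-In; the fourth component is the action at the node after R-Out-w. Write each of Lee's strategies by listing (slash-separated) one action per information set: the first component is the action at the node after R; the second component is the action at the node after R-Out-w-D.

Kai has 16 pure strategies: R/w/Hi/E, R/w/Hi/D, R/w/Lo/E, R/w/Lo/D, R/x/Hi/E, R/x/Hi/D, R/x/Lo/E, R/x/Lo/D, C/w/Hi/E, C/w/Hi/D, C/w/Lo/E, C/w/Lo/D, C/x/Hi/E, C/x/Hi/D, C/x/Lo/E, C/x/Lo/D. Columns: Stay/U, Stay/W, Out/U, Out/W, In/U, In/W.
{R/w/Hi/E} → row (1,5) (1,5) (0,1) (0,1) (5,0) (5,0)
{R/w/Hi/D} → row (1,5) (1,5) (8,0) (6,4) (5,0) (5,0)
{R/w/Lo/E} → row (1,5) (1,5) (0,1) (0,1) (1,6) (1,6)
{R/w/Lo/D} → row (1,5) (1,5) (8,0) (6,4) (1,6) (1,6)
{R/x/Hi/E, R/x/Hi/D} → row (1,5) (1,5) (3,7) (3,7) (5,0) (5,0)
{R/x/Lo/E, R/x/Lo/D} → row (1,5) (1,5) (3,7) (3,7) (1,6) (1,6)
{C/w/Hi/E, C/w/Hi/D, C/w/Lo/E, C/w/Lo/D, C/x/Hi/E, C/x/Hi/D, C/x/Lo/E, C/x/Lo/D} → row (2,3) (2,3) (2,3) (2,3) (2,3) (2,3)
That's 7 distinct rows out of 16 strategies.

7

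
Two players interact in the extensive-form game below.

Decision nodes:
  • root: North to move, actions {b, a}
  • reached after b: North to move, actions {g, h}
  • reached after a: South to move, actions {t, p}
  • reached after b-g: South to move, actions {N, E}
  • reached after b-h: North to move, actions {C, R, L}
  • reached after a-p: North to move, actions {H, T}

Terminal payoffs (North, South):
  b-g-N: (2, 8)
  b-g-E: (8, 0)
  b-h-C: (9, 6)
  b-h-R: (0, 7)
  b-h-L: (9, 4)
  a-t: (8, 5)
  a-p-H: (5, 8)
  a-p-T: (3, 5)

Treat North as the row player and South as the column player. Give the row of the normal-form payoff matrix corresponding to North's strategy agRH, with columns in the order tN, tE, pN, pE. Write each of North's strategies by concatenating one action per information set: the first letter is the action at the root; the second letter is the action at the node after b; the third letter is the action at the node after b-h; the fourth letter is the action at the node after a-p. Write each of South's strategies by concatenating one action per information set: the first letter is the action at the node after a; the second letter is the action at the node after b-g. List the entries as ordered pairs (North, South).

vs tN: North plays a → South plays t at [a] → (8, 5)
vs tE: North plays a → South plays t at [a] → (8, 5)
vs pN: North plays a → South plays p at [a] → North plays H at [a-p] → (5, 8)
vs pE: North plays a → South plays p at [a] → North plays H at [a-p] → (5, 8)

(8,5) (8,5) (5,8) (5,8)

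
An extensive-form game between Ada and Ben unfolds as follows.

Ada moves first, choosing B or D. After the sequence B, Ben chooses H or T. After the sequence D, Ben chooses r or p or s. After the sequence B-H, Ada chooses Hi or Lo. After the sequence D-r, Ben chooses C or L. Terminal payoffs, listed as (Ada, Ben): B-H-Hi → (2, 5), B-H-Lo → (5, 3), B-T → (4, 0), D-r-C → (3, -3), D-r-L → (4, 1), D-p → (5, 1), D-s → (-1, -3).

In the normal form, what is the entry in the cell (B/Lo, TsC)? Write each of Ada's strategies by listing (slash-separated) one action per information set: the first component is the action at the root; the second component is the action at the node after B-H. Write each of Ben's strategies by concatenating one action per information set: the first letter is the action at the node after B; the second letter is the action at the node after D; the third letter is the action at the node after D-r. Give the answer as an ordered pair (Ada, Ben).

(4, 0)

Trace the play path from the root:
  Ada plays B
  Ben plays T at [B]
→ terminal payoff (4, 0).
(Ada's choice at the node after B-H is never reached on this path, so it doesn't affect the outcome.)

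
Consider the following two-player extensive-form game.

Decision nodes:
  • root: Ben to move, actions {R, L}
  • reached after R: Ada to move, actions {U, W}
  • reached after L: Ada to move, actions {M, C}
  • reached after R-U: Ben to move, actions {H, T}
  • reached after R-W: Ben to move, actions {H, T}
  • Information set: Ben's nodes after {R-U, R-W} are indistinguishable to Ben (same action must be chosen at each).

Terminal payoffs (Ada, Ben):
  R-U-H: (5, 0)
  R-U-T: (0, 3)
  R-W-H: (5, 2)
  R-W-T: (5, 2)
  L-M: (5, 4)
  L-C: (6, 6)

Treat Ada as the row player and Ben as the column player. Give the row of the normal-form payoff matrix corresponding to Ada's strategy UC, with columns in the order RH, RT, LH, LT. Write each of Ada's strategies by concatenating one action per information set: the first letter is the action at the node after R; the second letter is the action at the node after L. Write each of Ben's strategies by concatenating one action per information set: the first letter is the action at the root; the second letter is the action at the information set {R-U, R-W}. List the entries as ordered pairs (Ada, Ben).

(5,0) (0,3) (6,6) (6,6)

vs RH: Ben plays R → Ada plays U at [R] → Ben plays H at [R-U] → (5, 0)
vs RT: Ben plays R → Ada plays U at [R] → Ben plays T at [R-U] → (0, 3)
vs LH: Ben plays L → Ada plays C at [L] → (6, 6)
vs LT: Ben plays L → Ada plays C at [L] → (6, 6)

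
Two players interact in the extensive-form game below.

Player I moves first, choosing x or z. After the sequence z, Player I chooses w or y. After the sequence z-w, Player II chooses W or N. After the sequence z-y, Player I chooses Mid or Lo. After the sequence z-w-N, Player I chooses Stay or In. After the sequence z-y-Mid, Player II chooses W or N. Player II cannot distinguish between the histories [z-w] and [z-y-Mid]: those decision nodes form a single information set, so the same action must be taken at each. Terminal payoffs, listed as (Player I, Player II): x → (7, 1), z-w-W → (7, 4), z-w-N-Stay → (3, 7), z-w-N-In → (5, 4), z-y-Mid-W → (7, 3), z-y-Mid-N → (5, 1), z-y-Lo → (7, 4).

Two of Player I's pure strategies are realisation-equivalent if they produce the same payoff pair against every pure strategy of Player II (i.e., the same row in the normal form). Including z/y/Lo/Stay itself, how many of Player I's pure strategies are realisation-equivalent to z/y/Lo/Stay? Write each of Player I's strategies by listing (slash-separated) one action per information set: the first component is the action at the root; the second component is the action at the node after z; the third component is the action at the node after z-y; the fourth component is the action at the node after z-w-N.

Row for z/y/Lo/Stay (columns W, N): (7,4) (7,4).
Under z/y/Lo/Stay, Player I's choice at the node after z-w-N can never be reached regardless of what Player II does, so varying those choices leaves every outcome unchanged.
Holding the reachable choices fixed and varying the unreachable one freely already gives 2 equivalent strategies.
No other strategy reproduces this row, so those 2 are the full class: z/y/Lo/Stay, z/y/Lo/In.

2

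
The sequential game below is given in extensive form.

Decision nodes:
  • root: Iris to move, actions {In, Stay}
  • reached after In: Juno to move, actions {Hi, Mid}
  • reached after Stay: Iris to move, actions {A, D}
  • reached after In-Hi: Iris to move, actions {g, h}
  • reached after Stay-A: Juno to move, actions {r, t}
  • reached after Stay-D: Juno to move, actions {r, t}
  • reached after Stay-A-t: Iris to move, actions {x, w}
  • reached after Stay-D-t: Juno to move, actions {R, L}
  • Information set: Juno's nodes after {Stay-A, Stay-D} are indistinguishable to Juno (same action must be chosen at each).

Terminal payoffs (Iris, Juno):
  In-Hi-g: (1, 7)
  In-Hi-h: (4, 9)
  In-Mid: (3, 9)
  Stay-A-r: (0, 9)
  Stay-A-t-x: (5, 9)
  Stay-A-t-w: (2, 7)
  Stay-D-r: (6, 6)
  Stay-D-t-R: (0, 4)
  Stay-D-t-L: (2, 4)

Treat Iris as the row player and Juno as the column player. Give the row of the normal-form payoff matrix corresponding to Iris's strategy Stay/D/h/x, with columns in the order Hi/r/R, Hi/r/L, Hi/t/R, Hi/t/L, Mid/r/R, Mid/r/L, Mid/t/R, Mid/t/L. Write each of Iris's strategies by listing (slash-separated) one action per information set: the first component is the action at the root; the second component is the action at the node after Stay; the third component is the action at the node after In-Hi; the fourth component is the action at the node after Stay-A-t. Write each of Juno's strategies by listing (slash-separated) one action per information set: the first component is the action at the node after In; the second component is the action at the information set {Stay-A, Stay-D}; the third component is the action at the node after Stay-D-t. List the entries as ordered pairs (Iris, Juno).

(6,6) (6,6) (0,4) (2,4) (6,6) (6,6) (0,4) (2,4)

vs Hi/r/R: Iris plays Stay → Iris plays D at [Stay] → Juno plays r at [Stay-D] → (6, 6)
vs Hi/r/L: Iris plays Stay → Iris plays D at [Stay] → Juno plays r at [Stay-D] → (6, 6)
vs Hi/t/R: Iris plays Stay → Iris plays D at [Stay] → Juno plays t at [Stay-D] → Juno plays R at [Stay-D-t] → (0, 4)
vs Hi/t/L: Iris plays Stay → Iris plays D at [Stay] → Juno plays t at [Stay-D] → Juno plays L at [Stay-D-t] → (2, 4)
vs Mid/r/R: Iris plays Stay → Iris plays D at [Stay] → Juno plays r at [Stay-D] → (6, 6)
vs Mid/r/L: Iris plays Stay → Iris plays D at [Stay] → Juno plays r at [Stay-D] → (6, 6)
vs Mid/t/R: Iris plays Stay → Iris plays D at [Stay] → Juno plays t at [Stay-D] → Juno plays R at [Stay-D-t] → (0, 4)
vs Mid/t/L: Iris plays Stay → Iris plays D at [Stay] → Juno plays t at [Stay-D] → Juno plays L at [Stay-D-t] → (2, 4)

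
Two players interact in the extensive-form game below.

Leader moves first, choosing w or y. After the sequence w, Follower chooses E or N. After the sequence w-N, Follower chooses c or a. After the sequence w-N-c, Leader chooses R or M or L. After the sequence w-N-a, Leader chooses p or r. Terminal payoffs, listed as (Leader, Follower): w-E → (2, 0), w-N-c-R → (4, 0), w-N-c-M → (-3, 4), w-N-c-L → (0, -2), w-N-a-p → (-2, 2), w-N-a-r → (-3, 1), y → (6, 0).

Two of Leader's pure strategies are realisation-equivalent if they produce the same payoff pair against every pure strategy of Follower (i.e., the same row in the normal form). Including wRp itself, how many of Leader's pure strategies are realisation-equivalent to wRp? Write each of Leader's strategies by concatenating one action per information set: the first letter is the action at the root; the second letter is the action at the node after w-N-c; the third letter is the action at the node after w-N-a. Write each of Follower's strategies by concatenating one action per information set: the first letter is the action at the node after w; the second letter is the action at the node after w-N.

1

Row for wRp (columns Ec, Ea, Nc, Na): (2,0) (2,0) (4,0) (-2,2).
Every one of Leader's information sets is on the play path for some reply by Follower when Leader follows wRp.
Changing the action at any of them therefore changes at least one column, so only wRp itself gives this row.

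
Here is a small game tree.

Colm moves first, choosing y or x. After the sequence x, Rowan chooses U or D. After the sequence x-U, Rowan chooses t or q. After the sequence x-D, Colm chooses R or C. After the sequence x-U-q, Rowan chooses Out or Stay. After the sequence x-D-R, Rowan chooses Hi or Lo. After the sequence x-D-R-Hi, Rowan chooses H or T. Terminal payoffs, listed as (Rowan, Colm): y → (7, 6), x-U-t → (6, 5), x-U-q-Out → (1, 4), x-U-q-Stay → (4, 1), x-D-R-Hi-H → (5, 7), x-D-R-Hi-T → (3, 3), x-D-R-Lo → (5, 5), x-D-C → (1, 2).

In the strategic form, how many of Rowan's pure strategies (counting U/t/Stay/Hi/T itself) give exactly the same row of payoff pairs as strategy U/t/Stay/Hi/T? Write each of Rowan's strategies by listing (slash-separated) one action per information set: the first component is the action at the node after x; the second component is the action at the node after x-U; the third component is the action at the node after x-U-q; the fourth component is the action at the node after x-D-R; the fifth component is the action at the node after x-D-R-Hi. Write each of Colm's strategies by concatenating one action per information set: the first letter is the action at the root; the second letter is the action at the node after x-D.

Row for U/t/Stay/Hi/T (columns yR, yC, xR, xC): (7,6) (7,6) (6,5) (6,5).
Under U/t/Stay/Hi/T, Rowan's choice at the node after x-U-q and at the node after x-D-R and at the node after x-D-R-Hi can never be reached regardless of what Colm does, so varying those choices leaves every outcome unchanged.
Holding the reachable choices fixed and varying the unreachable ones freely already gives 2 × 2 × 2 = 8 equivalent strategies.
No other strategy reproduces this row, so those 8 are the full class: U/t/Out/Hi/H, U/t/Out/Hi/T, U/t/Out/Lo/H, U/t/Out/Lo/T, U/t/Stay/Hi/H, U/t/Stay/Hi/T, U/t/Stay/Lo/H, U/t/Stay/Lo/T.

8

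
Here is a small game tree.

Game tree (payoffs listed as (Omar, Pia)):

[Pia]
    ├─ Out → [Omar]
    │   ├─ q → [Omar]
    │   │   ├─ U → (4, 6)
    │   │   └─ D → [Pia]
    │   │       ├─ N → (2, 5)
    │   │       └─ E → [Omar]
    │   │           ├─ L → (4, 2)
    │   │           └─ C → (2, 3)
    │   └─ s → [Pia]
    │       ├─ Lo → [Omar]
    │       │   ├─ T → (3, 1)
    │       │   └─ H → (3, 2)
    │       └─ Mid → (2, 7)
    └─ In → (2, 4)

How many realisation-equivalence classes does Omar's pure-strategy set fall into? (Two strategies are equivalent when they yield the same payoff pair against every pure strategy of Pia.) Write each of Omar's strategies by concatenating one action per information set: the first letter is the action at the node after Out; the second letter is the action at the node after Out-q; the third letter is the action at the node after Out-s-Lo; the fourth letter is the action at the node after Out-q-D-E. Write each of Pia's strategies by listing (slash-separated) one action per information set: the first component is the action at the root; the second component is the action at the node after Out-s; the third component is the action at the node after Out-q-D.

Omar has 16 pure strategies: qUTL, qUTC, qUHL, qUHC, qDTL, qDTC, qDHL, qDHC, sUTL, sUTC, sUHL, sUHC, sDTL, sDTC, sDHL, sDHC. Columns: Out/Lo/N, Out/Lo/E, Out/Mid/N, Out/Mid/E, In/Lo/N, In/Lo/E, In/Mid/N, In/Mid/E.
{qUTL, qUTC, qUHL, qUHC} → row (4,6) (4,6) (4,6) (4,6) (2,4) (2,4) (2,4) (2,4)
{qDTL, qDHL} → row (2,5) (4,2) (2,5) (4,2) (2,4) (2,4) (2,4) (2,4)
{qDTC, qDHC} → row (2,5) (2,3) (2,5) (2,3) (2,4) (2,4) (2,4) (2,4)
{sUTL, sUTC, sDTL, sDTC} → row (3,1) (3,1) (2,7) (2,7) (2,4) (2,4) (2,4) (2,4)
{sUHL, sUHC, sDHL, sDHC} → row (3,2) (3,2) (2,7) (2,7) (2,4) (2,4) (2,4) (2,4)
That's 5 distinct rows out of 16 strategies.

5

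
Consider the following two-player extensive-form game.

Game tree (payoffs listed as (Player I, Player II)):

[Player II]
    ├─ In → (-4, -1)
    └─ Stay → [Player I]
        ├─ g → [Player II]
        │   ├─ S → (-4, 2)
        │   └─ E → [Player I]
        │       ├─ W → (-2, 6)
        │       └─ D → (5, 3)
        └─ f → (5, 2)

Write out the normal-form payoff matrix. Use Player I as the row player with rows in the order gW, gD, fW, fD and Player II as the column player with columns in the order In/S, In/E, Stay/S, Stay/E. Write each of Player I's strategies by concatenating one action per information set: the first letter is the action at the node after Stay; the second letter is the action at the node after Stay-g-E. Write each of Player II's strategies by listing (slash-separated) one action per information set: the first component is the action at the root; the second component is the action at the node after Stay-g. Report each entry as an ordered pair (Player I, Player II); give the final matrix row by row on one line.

         In/S     In/E   Stay/S   Stay/E
  gW  (-4,-1)  (-4,-1)   (-4,2)   (-2,6)
  gD  (-4,-1)  (-4,-1)   (-4,2)    (5,3)
  fW  (-4,-1)  (-4,-1)    (5,2)    (5,2)
  fD  (-4,-1)  (-4,-1)    (5,2)    (5,2)

gW: (-4,-1) (-4,-1) (-4,2) (-2,6) | gD: (-4,-1) (-4,-1) (-4,2) (5,3) | fW: (-4,-1) (-4,-1) (5,2) (5,2) | fD: (-4,-1) (-4,-1) (5,2) (5,2)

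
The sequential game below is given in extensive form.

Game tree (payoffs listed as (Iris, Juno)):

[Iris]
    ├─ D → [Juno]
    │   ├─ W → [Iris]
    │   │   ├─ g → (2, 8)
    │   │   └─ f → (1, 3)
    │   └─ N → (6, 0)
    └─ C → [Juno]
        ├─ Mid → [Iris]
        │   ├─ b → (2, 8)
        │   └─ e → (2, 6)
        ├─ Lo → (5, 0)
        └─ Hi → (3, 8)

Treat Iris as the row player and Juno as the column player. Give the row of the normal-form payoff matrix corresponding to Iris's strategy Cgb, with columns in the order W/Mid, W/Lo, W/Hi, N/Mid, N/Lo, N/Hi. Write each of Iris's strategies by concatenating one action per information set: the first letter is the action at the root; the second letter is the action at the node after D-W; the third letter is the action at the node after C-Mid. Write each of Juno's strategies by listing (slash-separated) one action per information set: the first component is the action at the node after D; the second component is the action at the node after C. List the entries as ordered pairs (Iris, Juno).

(2,8) (5,0) (3,8) (2,8) (5,0) (3,8)

vs W/Mid: Iris plays C → Juno plays Mid at [C] → Iris plays b at [C-Mid] → (2, 8)
vs W/Lo: Iris plays C → Juno plays Lo at [C] → (5, 0)
vs W/Hi: Iris plays C → Juno plays Hi at [C] → (3, 8)
vs N/Mid: Iris plays C → Juno plays Mid at [C] → Iris plays b at [C-Mid] → (2, 8)
vs N/Lo: Iris plays C → Juno plays Lo at [C] → (5, 0)
vs N/Hi: Iris plays C → Juno plays Hi at [C] → (3, 8)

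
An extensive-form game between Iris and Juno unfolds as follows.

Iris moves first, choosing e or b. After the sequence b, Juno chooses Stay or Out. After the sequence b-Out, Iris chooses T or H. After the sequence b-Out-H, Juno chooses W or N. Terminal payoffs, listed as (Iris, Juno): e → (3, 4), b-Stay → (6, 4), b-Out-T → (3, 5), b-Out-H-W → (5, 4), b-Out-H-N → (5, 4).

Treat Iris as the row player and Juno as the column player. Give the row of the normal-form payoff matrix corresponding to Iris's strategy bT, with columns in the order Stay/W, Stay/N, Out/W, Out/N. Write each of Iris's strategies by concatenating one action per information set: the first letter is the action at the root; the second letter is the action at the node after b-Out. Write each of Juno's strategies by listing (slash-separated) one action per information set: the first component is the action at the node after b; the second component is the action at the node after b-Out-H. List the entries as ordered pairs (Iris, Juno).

(6,4) (6,4) (3,5) (3,5)

vs Stay/W: Iris plays b → Juno plays Stay at [b] → (6, 4)
vs Stay/N: Iris plays b → Juno plays Stay at [b] → (6, 4)
vs Out/W: Iris plays b → Juno plays Out at [b] → Iris plays T at [b-Out] → (3, 5)
vs Out/N: Iris plays b → Juno plays Out at [b] → Iris plays T at [b-Out] → (3, 5)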